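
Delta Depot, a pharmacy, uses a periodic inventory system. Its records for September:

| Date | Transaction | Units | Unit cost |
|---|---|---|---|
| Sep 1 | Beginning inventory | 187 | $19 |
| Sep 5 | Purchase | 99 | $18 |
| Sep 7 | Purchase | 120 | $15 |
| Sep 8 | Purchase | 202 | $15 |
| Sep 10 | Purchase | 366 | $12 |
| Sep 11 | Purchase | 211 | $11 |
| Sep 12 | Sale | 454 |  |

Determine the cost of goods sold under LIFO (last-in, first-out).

Sep 12, 454 sold [LIFO — newest first]: 211 @ $11 + 243 @ $12 = $5,237
Ending inventory: 187 @ $19 + 99 @ $18 + 120 @ $15 + 202 @ $15 + 123 @ $12 = $11,641
Check: goods available $16,878 = COGS $5,237 + ending $11,641

COGS = $5,237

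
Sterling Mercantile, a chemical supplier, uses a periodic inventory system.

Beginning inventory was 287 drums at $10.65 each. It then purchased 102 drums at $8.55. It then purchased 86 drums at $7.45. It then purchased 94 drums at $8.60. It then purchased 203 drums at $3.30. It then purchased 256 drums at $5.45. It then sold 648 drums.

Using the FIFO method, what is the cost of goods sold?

COGS = $5,638.45

Sale 1 (648) [FIFO — oldest first]: 287 @ $10.65 + 102 @ $8.55 + 86 @ $7.45 + 94 @ $8.60 + 79 @ $3.30 = $5,638.45
Ending inventory: 124 @ $3.30 + 256 @ $5.45 = $1,804.40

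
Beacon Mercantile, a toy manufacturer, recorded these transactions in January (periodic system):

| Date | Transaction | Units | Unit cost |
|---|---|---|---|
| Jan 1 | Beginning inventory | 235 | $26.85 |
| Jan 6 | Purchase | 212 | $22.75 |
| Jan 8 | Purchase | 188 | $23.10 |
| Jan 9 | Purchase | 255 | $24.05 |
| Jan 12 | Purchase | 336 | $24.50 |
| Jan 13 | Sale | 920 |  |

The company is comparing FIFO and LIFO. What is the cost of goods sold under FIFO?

FIFO COGS: 235 @ $26.85 + 212 @ $22.75 + 188 @ $23.10 + 255 @ $24.05 + 30 @ $24.50 = $22,343.30
LIFO COGS: 336 @ $24.50 + 255 @ $24.05 + 188 @ $23.10 + 141 @ $22.75 = $21,915.30

COGS = $22,343.30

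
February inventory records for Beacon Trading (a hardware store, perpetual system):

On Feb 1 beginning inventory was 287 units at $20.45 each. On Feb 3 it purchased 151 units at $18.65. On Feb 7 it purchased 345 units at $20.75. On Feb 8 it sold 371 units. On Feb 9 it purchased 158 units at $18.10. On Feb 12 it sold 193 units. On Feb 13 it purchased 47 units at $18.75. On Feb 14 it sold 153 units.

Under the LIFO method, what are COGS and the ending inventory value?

Feb 8, 371 sold [LIFO — newest first]: 345 @ $20.75 + 26 @ $18.65 = $7,643.65
Feb 12, 193 sold [LIFO — newest first]: 158 @ $18.10 + 35 @ $18.65 = $3,512.55
Feb 14, 153 sold [LIFO — newest first]: 47 @ $18.75 + 90 @ $18.65 + 16 @ $20.45 = $2,886.95
Total COGS = $7,643.65 + $3,512.55 + $2,886.95 = $14,043.15
Ending inventory: 271 @ $20.45 = $5,541.95
Check: goods available $19,585.10 = COGS $14,043.15 + ending $5,541.95

COGS = $14,043.15; ending inventory = $5,541.95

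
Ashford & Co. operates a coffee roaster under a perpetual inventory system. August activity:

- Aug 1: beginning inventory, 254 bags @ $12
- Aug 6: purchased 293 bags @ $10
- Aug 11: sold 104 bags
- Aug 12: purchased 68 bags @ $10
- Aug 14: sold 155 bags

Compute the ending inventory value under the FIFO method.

Ending inventory = $3,560

Aug 11, 104 sold [FIFO — oldest first]: 104 @ $12 = $1,248
Aug 14, 155 sold [FIFO — oldest first]: 150 @ $12 + 5 @ $10 = $1,850
Total COGS = $1,248 + $1,850 = $3,098
Ending inventory: 288 @ $10 + 68 @ $10 = $3,560
Check: goods available $6,658 = COGS $3,098 + ending $3,560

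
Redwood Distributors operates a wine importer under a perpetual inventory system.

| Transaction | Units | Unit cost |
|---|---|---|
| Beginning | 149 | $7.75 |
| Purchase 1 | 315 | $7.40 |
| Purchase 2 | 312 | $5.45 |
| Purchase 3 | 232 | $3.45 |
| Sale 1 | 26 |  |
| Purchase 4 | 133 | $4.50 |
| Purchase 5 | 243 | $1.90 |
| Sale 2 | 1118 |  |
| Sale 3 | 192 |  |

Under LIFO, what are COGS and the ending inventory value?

COGS = $6,674.75; ending inventory = $372.00

Sale 1 (26) [LIFO — newest first]: 26 @ $3.45 = $89.70
Sale 2 (1118) [LIFO — newest first]: 243 @ $1.90 + 133 @ $4.50 + 206 @ $3.45 + 312 @ $5.45 + 224 @ $7.40 = $5,128.90
Sale 3 (192) [LIFO — newest first]: 91 @ $7.40 + 101 @ $7.75 = $1,456.15
Total COGS = $89.70 + $5,128.90 + $1,456.15 = $6,674.75
Ending inventory: 48 @ $7.75 = $372.00
Check: goods available $7,046.75 = COGS $6,674.75 + ending $372.00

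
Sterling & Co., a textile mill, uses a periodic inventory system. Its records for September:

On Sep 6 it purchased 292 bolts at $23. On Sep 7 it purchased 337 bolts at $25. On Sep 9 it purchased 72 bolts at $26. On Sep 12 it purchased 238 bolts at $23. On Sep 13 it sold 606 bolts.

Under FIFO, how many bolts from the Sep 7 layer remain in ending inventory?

23

Sep 13, 606 sold [FIFO — oldest first]: 292 @ $23 + 314 @ $25 = $14,566
Ending inventory: 23 @ $25 + 72 @ $26 + 238 @ $23 = $7,921
Check: goods available $22,487 = COGS $14,566 + ending $7,921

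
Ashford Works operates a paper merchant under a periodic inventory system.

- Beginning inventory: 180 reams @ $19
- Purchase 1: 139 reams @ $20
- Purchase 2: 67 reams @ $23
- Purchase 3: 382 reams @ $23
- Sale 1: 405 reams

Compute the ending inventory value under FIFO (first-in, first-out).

Ending inventory = $8,349

Sale 1 (405) [FIFO — oldest first]: 180 @ $19 + 139 @ $20 + 67 @ $23 + 19 @ $23 = $8,178
Ending inventory: 363 @ $23 = $8,349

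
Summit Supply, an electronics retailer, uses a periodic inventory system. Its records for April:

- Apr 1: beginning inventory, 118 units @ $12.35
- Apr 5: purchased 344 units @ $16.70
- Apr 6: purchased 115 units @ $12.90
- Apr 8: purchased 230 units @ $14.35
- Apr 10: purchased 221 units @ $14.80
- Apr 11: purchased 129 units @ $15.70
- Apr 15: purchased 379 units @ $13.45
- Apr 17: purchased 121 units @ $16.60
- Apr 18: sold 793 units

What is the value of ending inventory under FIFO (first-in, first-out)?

Apr 18, 793 sold [FIFO — oldest first]: 118 @ $12.35 + 344 @ $16.70 + 115 @ $12.90 + 216 @ $14.35 = $11,785.20
Ending inventory: 14 @ $14.35 + 221 @ $14.80 + 129 @ $15.70 + 379 @ $13.45 + 121 @ $16.60 = $12,603.15
Check: goods available $24,388.35 = COGS $11,785.20 + ending $12,603.15

Ending inventory = $12,603.15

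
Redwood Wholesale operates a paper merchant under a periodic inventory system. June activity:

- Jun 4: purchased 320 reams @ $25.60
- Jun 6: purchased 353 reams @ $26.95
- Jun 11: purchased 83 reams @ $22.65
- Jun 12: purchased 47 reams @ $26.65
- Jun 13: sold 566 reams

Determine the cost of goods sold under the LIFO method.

COGS = $14,770.65

Jun 13, 566 sold [LIFO — newest first]: 47 @ $26.65 + 83 @ $22.65 + 353 @ $26.95 + 83 @ $25.60 = $14,770.65
Ending inventory: 237 @ $25.60 = $6,067.20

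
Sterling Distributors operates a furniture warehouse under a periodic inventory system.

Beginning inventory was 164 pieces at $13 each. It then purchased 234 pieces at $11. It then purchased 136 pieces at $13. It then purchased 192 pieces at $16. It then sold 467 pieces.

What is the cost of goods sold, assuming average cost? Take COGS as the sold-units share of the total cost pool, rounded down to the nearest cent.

COGS = $6,140.47

Sale 1, sell 467: 467/726 × $9,546.00 → $6,140.47
Ending inventory (cost pool remaining) = $3,405.53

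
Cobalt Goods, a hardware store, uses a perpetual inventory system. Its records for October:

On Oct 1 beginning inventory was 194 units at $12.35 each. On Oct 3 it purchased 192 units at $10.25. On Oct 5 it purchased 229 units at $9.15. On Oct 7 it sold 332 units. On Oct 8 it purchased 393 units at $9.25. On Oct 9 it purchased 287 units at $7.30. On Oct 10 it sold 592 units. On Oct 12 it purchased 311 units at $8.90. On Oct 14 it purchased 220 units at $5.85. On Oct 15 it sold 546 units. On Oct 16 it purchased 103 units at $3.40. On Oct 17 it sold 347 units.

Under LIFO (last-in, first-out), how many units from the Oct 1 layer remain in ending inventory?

112

Oct 7, 332 sold [LIFO — newest first]: 229 @ $9.15 + 103 @ $10.25 = $3,151.10
Oct 10, 592 sold [LIFO — newest first]: 287 @ $7.30 + 305 @ $9.25 = $4,916.35
Oct 15, 546 sold [LIFO — newest first]: 220 @ $5.85 + 311 @ $8.90 + 15 @ $9.25 = $4,193.65
Oct 17, 347 sold [LIFO — newest first]: 103 @ $3.40 + 73 @ $9.25 + 89 @ $10.25 + 82 @ $12.35 = $2,950.40
Total COGS = $3,151.10 + $4,916.35 + $4,193.65 + $2,950.40 = $15,211.50
Ending inventory: 112 @ $12.35 = $1,383.20
Check: goods available $16,594.70 = COGS $15,211.50 + ending $1,383.20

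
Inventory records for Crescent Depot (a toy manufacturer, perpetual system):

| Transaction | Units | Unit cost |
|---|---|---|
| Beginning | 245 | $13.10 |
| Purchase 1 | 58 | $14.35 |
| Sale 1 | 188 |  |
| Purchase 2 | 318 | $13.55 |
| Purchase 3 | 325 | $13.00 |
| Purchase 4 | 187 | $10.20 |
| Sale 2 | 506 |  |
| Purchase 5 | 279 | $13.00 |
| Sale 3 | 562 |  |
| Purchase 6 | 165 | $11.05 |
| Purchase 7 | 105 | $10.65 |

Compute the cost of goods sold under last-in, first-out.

COGS = $16,048.05

Sale 1 (188) [LIFO — newest first]: 58 @ $14.35 + 130 @ $13.10 = $2,535.30
Sale 2 (506) [LIFO — newest first]: 187 @ $10.20 + 319 @ $13.00 = $6,054.40
Sale 3 (562) [LIFO — newest first]: 279 @ $13.00 + 6 @ $13.00 + 277 @ $13.55 = $7,458.35
Total COGS = $2,535.30 + $6,054.40 + $7,458.35 = $16,048.05
Ending inventory: 115 @ $13.10 + 41 @ $13.55 + 165 @ $11.05 + 105 @ $10.65 = $5,003.55
Check: goods available $21,051.60 = COGS $16,048.05 + ending $5,003.55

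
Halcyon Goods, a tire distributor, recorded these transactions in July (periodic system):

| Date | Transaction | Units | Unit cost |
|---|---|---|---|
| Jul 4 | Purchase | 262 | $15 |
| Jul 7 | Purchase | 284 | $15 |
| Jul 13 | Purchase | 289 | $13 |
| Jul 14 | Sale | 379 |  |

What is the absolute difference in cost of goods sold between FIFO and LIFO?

FIFO COGS: 262 @ $15 + 117 @ $15 = $5,685
LIFO COGS: 289 @ $13 + 90 @ $15 = $5,107
Difference = |$5,685 − $5,107| = $578

$578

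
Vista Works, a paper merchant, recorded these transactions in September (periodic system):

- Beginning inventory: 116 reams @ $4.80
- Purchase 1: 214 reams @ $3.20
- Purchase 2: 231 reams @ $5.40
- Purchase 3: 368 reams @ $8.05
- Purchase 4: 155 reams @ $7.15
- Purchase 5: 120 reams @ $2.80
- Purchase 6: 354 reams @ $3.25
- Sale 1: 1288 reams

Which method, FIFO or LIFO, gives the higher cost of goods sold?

FIFO

FIFO COGS: 116 @ $4.80 + 214 @ $3.20 + 231 @ $5.40 + 368 @ $8.05 + 155 @ $7.15 + 120 @ $2.80 + 84 @ $3.25 = $7,168.65
LIFO COGS: 354 @ $3.25 + 120 @ $2.80 + 155 @ $7.15 + 368 @ $8.05 + 231 @ $5.40 + 60 @ $3.20 = $6,996.55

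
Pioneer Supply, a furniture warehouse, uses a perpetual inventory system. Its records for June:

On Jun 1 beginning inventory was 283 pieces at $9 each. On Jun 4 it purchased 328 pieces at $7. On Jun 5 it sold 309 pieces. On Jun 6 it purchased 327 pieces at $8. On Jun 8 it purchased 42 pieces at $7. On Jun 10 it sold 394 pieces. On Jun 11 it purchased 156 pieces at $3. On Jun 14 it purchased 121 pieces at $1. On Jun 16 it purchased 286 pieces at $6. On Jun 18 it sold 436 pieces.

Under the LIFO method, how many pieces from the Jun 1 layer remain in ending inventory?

277

Jun 5, 309 sold [LIFO — newest first]: 309 @ $7 = $2,163
Jun 10, 394 sold [LIFO — newest first]: 42 @ $7 + 327 @ $8 + 19 @ $7 + 6 @ $9 = $3,097
Jun 18, 436 sold [LIFO — newest first]: 286 @ $6 + 121 @ $1 + 29 @ $3 = $1,924
Total COGS = $2,163 + $3,097 + $1,924 = $7,184
Ending inventory: 277 @ $9 + 127 @ $3 = $2,874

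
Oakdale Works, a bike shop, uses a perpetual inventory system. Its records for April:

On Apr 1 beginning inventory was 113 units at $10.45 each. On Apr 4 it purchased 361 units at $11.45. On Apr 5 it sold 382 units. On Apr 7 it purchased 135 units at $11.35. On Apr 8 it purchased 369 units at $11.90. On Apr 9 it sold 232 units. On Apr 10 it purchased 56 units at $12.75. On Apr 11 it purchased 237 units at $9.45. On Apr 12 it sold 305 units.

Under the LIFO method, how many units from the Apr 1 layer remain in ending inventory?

92

Apr 5, 382 sold [LIFO — newest first]: 361 @ $11.45 + 21 @ $10.45 = $4,352.90
Apr 9, 232 sold [LIFO — newest first]: 232 @ $11.90 = $2,760.80
Apr 12, 305 sold [LIFO — newest first]: 237 @ $9.45 + 56 @ $12.75 + 12 @ $11.90 = $3,096.45
Total COGS = $4,352.90 + $2,760.80 + $3,096.45 = $10,210.15
Ending inventory: 92 @ $10.45 + 135 @ $11.35 + 125 @ $11.90 = $3,981.15
Check: goods available $14,191.30 = COGS $10,210.15 + ending $3,981.15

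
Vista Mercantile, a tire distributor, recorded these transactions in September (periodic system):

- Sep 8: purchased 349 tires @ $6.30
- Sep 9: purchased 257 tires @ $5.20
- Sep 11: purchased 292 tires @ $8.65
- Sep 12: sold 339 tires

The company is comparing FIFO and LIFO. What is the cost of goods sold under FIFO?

COGS = $2,135.70

FIFO COGS: 339 @ $6.30 = $2,135.70
LIFO COGS: 292 @ $8.65 + 47 @ $5.20 = $2,770.20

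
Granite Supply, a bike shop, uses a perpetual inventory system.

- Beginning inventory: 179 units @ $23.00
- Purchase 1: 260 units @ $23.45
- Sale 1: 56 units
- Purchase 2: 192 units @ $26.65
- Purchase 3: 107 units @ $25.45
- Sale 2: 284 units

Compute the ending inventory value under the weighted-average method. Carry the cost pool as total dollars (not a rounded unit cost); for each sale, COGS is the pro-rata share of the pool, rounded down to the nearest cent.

After Beginning: 179 on hand, pool $4,117.00 (≈ $23.0000 each)
After Purchase 1: 439 on hand, pool $10,214.00 (≈ $23.2665 each)
Sale 1, sell 56: 56/439 × $10,214.00 → $1,302.92
After Purchase 2: 575 on hand, pool $14,027.88 (≈ $24.3963 each)
After Purchase 3: 682 on hand, pool $16,751.03 (≈ $24.5616 each)
Sale 2, sell 284: 284/682 × $16,751.03 → $6,975.50
Total COGS = $1,302.92 + $6,975.50 = $8,278.42
Ending inventory (cost pool remaining) = $9,775.53
Check: goods available $18,053.95 = COGS $8,278.42 + ending $9,775.53

Ending inventory = $9,775.53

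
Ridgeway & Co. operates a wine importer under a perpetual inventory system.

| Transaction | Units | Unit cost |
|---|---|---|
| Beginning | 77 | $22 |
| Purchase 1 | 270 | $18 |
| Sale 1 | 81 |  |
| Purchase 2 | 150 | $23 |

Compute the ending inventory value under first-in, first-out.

Ending inventory = $8,238

Sale 1 (81) [FIFO — oldest first]: 77 @ $22 + 4 @ $18 = $1,766
Ending inventory: 266 @ $18 + 150 @ $23 = $8,238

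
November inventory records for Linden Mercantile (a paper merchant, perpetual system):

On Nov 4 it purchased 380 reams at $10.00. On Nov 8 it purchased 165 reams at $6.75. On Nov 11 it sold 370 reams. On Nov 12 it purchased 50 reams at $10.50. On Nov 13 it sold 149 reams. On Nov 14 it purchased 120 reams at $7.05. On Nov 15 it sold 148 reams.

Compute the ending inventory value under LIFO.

Ending inventory = $480.00

Nov 11, 370 sold [LIFO — newest first]: 165 @ $6.75 + 205 @ $10.00 = $3,163.75
Nov 13, 149 sold [LIFO — newest first]: 50 @ $10.50 + 99 @ $10.00 = $1,515.00
Nov 15, 148 sold [LIFO — newest first]: 120 @ $7.05 + 28 @ $10.00 = $1,126.00
Total COGS = $3,163.75 + $1,515.00 + $1,126.00 = $5,804.75
Ending inventory: 48 @ $10.00 = $480.00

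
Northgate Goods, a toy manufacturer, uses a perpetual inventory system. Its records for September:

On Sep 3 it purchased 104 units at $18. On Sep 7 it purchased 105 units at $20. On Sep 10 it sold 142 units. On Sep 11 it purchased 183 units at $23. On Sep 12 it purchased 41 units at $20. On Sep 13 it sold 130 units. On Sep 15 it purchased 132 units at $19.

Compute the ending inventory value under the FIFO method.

Ending inventory = $6,088

Sep 10, 142 sold [FIFO — oldest first]: 104 @ $18 + 38 @ $20 = $2,632
Sep 13, 130 sold [FIFO — oldest first]: 67 @ $20 + 63 @ $23 = $2,789
Total COGS = $2,632 + $2,789 = $5,421
Ending inventory: 120 @ $23 + 41 @ $20 + 132 @ $19 = $6,088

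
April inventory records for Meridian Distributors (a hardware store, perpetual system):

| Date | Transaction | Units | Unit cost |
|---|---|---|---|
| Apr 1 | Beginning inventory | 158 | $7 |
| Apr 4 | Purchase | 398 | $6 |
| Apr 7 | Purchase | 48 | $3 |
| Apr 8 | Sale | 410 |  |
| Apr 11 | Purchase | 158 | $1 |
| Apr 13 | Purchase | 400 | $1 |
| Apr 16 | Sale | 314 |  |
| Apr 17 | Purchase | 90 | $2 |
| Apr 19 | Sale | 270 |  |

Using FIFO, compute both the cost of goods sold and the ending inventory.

COGS = $4,028; ending inventory = $348

Apr 8, 410 sold [FIFO — oldest first]: 158 @ $7 + 252 @ $6 = $2,618
Apr 16, 314 sold [FIFO — oldest first]: 146 @ $6 + 48 @ $3 + 120 @ $1 = $1,140
Apr 19, 270 sold [FIFO — oldest first]: 38 @ $1 + 232 @ $1 = $270
Total COGS = $2,618 + $1,140 + $270 = $4,028
Ending inventory: 168 @ $1 + 90 @ $2 = $348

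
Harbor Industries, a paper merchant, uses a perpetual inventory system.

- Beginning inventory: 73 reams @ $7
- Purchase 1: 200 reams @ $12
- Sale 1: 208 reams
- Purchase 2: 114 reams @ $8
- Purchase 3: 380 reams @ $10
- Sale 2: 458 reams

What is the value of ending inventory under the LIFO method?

Ending inventory = $743

Sale 1 (208) [LIFO — newest first]: 200 @ $12 + 8 @ $7 = $2,456
Sale 2 (458) [LIFO — newest first]: 380 @ $10 + 78 @ $8 = $4,424
Total COGS = $2,456 + $4,424 = $6,880
Ending inventory: 65 @ $7 + 36 @ $8 = $743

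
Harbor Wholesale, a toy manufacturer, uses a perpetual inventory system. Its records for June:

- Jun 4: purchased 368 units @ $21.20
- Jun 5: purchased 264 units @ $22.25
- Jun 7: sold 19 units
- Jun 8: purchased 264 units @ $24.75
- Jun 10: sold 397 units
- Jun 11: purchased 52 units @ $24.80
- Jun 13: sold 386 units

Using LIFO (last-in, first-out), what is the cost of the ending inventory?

Ending inventory = $3,095.20

Jun 7, 19 sold [LIFO — newest first]: 19 @ $22.25 = $422.75
Jun 10, 397 sold [LIFO — newest first]: 264 @ $24.75 + 133 @ $22.25 = $9,493.25
Jun 13, 386 sold [LIFO — newest first]: 52 @ $24.80 + 112 @ $22.25 + 222 @ $21.20 = $8,488.00
Total COGS = $422.75 + $9,493.25 + $8,488.00 = $18,404.00
Ending inventory: 146 @ $21.20 = $3,095.20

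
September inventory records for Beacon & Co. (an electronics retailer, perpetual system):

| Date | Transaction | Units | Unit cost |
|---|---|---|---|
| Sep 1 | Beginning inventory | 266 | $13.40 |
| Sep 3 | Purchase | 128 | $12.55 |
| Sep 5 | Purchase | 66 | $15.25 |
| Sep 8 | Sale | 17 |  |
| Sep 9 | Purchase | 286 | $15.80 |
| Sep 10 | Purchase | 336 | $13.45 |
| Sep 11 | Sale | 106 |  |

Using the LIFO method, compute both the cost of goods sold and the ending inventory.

Sep 8, 17 sold [LIFO — newest first]: 17 @ $15.25 = $259.25
Sep 11, 106 sold [LIFO — newest first]: 106 @ $13.45 = $1,425.70
Total COGS = $259.25 + $1,425.70 = $1,684.95
Ending inventory: 266 @ $13.40 + 128 @ $12.55 + 49 @ $15.25 + 286 @ $15.80 + 230 @ $13.45 = $13,530.35
Check: goods available $15,215.30 = COGS $1,684.95 + ending $13,530.35

COGS = $1,684.95; ending inventory = $13,530.35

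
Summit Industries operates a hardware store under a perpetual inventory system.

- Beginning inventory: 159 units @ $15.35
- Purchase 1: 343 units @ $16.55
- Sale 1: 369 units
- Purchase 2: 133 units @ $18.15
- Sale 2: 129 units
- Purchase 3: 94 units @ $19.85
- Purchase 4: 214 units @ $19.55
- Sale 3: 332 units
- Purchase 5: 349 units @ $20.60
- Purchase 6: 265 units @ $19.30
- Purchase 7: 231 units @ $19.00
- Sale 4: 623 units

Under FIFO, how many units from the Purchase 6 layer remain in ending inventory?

104

Sale 1 (369) [FIFO — oldest first]: 159 @ $15.35 + 210 @ $16.55 = $5,916.15
Sale 2 (129) [FIFO — oldest first]: 129 @ $16.55 = $2,134.95
Sale 3 (332) [FIFO — oldest first]: 4 @ $16.55 + 133 @ $18.15 + 94 @ $19.85 + 101 @ $19.55 = $6,320.60
Sale 4 (623) [FIFO — oldest first]: 113 @ $19.55 + 349 @ $20.60 + 161 @ $19.30 = $12,505.85
Total COGS = $5,916.15 + $2,134.95 + $6,320.60 + $12,505.85 = $26,877.55
Ending inventory: 104 @ $19.30 + 231 @ $19.00 = $6,396.20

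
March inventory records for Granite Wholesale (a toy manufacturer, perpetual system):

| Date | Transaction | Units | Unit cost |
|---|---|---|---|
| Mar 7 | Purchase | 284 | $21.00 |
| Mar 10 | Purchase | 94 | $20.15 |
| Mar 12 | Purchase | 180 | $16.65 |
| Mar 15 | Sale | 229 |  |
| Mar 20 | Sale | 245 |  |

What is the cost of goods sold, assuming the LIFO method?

Mar 15, 229 sold [LIFO — newest first]: 180 @ $16.65 + 49 @ $20.15 = $3,984.35
Mar 20, 245 sold [LIFO — newest first]: 45 @ $20.15 + 200 @ $21.00 = $5,106.75
Total COGS = $3,984.35 + $5,106.75 = $9,091.10
Ending inventory: 84 @ $21.00 = $1,764.00
Check: goods available $10,855.10 = COGS $9,091.10 + ending $1,764.00

COGS = $9,091.10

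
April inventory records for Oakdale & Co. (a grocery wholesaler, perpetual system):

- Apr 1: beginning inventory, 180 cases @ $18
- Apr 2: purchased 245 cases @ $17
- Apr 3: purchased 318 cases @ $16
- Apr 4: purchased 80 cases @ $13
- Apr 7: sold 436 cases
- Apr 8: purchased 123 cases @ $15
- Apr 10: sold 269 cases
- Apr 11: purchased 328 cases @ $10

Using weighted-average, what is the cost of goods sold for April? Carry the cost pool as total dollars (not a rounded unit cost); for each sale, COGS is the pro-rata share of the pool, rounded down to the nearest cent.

After Apr 1: 180 on hand, pool $3,240.00 (≈ $18.0000 each)
After Apr 2: 425 on hand, pool $7,405.00 (≈ $17.4235 each)
After Apr 3: 743 on hand, pool $12,493.00 (≈ $16.8143 each)
After Apr 4: 823 on hand, pool $13,533.00 (≈ $16.4435 each)
Apr 7, sell 436: 436/823 × $13,533.00 → $7,169.36
After Apr 8: 510 on hand, pool $8,208.64 (≈ $16.0954 each)
Apr 10, sell 269: 269/510 × $8,208.64 → $4,329.65
After Apr 11: 569 on hand, pool $7,158.99 (≈ $12.5817 each)
Total COGS = $7,169.36 + $4,329.65 = $11,499.01
Ending inventory (cost pool remaining) = $7,158.99

COGS = $11,499.01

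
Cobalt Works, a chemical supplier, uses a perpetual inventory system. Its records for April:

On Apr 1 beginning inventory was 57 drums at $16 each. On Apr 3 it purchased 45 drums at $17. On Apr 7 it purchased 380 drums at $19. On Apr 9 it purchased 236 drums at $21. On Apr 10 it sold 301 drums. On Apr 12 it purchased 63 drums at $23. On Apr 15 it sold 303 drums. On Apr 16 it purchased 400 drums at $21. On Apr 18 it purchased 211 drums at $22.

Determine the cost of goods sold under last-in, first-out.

COGS = $12,200

Apr 10, 301 sold [LIFO — newest first]: 236 @ $21 + 65 @ $19 = $6,191
Apr 15, 303 sold [LIFO — newest first]: 63 @ $23 + 240 @ $19 = $6,009
Total COGS = $6,191 + $6,009 = $12,200
Ending inventory: 57 @ $16 + 45 @ $17 + 75 @ $19 + 400 @ $21 + 211 @ $22 = $16,144
Check: goods available $28,344 = COGS $12,200 + ending $16,144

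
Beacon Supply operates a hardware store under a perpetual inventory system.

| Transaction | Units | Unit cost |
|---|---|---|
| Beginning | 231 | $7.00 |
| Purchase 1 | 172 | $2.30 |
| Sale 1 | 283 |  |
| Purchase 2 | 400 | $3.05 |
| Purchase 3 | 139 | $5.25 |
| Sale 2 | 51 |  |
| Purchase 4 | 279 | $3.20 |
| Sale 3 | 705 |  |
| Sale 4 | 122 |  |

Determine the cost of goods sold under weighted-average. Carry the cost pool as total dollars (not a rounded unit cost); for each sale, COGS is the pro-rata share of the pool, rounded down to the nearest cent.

After Beginning: 231 on hand, pool $1,617.00 (≈ $7.0000 each)
After Purchase 1: 403 on hand, pool $2,012.60 (≈ $4.9940 each)
Sale 1, sell 283: 283/403 × $2,012.60 → $1,413.31
After Purchase 2: 520 on hand, pool $1,819.29 (≈ $3.4986 each)
After Purchase 3: 659 on hand, pool $2,549.04 (≈ $3.8680 each)
Sale 2, sell 51: 51/659 × $2,549.04 → $197.27
After Purchase 4: 887 on hand, pool $3,244.57 (≈ $3.6579 each)
Sale 3, sell 705: 705/887 × $3,244.57 → $2,578.82
Sale 4, sell 122: 122/182 × $665.75 → $446.27
Total COGS = $1,413.31 + $197.27 + $2,578.82 + $446.27 = $4,635.67
Ending inventory (cost pool remaining) = $219.48
Check: goods available $4,855.15 = COGS $4,635.67 + ending $219.48

COGS = $4,635.67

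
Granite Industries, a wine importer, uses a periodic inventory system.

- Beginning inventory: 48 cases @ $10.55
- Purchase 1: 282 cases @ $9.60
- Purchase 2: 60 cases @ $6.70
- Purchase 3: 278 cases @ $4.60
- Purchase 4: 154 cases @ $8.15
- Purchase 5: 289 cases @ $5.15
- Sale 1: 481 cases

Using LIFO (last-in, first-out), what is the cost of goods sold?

Sale 1 (481) [LIFO — newest first]: 289 @ $5.15 + 154 @ $8.15 + 38 @ $4.60 = $2,918.25
Ending inventory: 48 @ $10.55 + 282 @ $9.60 + 60 @ $6.70 + 240 @ $4.60 = $4,719.60
Check: goods available $7,637.85 = COGS $2,918.25 + ending $4,719.60

COGS = $2,918.25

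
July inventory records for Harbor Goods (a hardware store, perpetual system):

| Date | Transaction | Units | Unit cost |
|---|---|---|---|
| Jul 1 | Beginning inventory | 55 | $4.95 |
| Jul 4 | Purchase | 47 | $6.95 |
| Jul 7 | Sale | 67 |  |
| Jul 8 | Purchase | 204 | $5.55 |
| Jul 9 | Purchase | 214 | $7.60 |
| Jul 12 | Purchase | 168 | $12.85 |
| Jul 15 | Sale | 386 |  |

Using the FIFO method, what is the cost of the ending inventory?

Jul 7, 67 sold [FIFO — oldest first]: 55 @ $4.95 + 12 @ $6.95 = $355.65
Jul 15, 386 sold [FIFO — oldest first]: 35 @ $6.95 + 204 @ $5.55 + 147 @ $7.60 = $2,492.65
Total COGS = $355.65 + $2,492.65 = $2,848.30
Ending inventory: 67 @ $7.60 + 168 @ $12.85 = $2,668.00
Check: goods available $5,516.30 = COGS $2,848.30 + ending $2,668.00

Ending inventory = $2,668.00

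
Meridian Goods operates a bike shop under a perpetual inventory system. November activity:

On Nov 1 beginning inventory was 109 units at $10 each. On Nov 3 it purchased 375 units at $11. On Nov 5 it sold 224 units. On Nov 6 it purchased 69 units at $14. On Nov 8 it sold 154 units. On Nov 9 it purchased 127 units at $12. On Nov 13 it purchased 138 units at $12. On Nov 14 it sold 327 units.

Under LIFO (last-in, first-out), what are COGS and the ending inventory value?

Nov 5, 224 sold [LIFO — newest first]: 224 @ $11 = $2,464
Nov 8, 154 sold [LIFO — newest first]: 69 @ $14 + 85 @ $11 = $1,901
Nov 14, 327 sold [LIFO — newest first]: 138 @ $12 + 127 @ $12 + 62 @ $11 = $3,862
Total COGS = $2,464 + $1,901 + $3,862 = $8,227
Ending inventory: 109 @ $10 + 4 @ $11 = $1,134
Check: goods available $9,361 = COGS $8,227 + ending $1,134

COGS = $8,227; ending inventory = $1,134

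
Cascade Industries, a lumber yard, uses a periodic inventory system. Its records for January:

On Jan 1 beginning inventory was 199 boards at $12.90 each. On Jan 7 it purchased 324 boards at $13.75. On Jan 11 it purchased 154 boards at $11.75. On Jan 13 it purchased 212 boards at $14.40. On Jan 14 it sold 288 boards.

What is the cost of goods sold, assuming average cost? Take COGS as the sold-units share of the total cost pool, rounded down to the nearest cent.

COGS = $3,850.06

Jan 14, sell 288: 288/889 × $11,884.40 → $3,850.06
Ending inventory (cost pool remaining) = $8,034.34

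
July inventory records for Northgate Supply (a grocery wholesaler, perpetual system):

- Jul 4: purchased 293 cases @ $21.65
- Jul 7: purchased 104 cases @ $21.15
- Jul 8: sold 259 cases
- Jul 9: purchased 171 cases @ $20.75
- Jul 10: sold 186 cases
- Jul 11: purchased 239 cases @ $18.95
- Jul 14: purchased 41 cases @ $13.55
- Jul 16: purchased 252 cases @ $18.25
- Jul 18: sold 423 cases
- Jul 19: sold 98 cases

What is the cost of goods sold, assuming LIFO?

Jul 8, 259 sold [LIFO — newest first]: 104 @ $21.15 + 155 @ $21.65 = $5,555.35
Jul 10, 186 sold [LIFO — newest first]: 171 @ $20.75 + 15 @ $21.65 = $3,873.00
Jul 18, 423 sold [LIFO — newest first]: 252 @ $18.25 + 41 @ $13.55 + 130 @ $18.95 = $7,618.05
Jul 19, 98 sold [LIFO — newest first]: 98 @ $18.95 = $1,857.10
Total COGS = $5,555.35 + $3,873.00 + $7,618.05 + $1,857.10 = $18,903.50
Ending inventory: 123 @ $21.65 + 11 @ $18.95 = $2,871.40

COGS = $18,903.50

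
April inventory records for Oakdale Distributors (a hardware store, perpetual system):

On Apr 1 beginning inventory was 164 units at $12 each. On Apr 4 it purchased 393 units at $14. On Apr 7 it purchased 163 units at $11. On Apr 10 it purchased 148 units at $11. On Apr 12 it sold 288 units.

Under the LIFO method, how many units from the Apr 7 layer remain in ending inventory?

Apr 12, 288 sold [LIFO — newest first]: 148 @ $11 + 140 @ $11 = $3,168
Ending inventory: 164 @ $12 + 393 @ $14 + 23 @ $11 = $7,723
Check: goods available $10,891 = COGS $3,168 + ending $7,723

23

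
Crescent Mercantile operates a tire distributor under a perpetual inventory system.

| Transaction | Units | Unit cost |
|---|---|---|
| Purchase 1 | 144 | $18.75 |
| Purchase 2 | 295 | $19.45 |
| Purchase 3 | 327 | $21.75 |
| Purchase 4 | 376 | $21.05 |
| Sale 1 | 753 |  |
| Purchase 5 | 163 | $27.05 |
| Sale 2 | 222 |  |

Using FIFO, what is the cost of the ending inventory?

Ending inventory = $7,924.50

Sale 1 (753) [FIFO — oldest first]: 144 @ $18.75 + 295 @ $19.45 + 314 @ $21.75 = $15,267.25
Sale 2 (222) [FIFO — oldest first]: 13 @ $21.75 + 209 @ $21.05 = $4,682.20
Total COGS = $15,267.25 + $4,682.20 = $19,949.45
Ending inventory: 167 @ $21.05 + 163 @ $27.05 = $7,924.50
Check: goods available $27,873.95 = COGS $19,949.45 + ending $7,924.50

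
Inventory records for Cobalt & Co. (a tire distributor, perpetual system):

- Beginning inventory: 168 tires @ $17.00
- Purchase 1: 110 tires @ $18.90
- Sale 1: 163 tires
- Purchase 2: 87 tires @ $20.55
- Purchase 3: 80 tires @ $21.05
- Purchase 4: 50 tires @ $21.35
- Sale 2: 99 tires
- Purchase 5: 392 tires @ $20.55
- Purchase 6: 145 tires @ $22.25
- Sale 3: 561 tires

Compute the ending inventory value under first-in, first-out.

Ending inventory = $4,541.45

Sale 1 (163) [FIFO — oldest first]: 163 @ $17.00 = $2,771.00
Sale 2 (99) [FIFO — oldest first]: 5 @ $17.00 + 94 @ $18.90 = $1,861.60
Sale 3 (561) [FIFO — oldest first]: 16 @ $18.90 + 87 @ $20.55 + 80 @ $21.05 + 50 @ $21.35 + 328 @ $20.55 = $11,582.15
Total COGS = $2,771.00 + $1,861.60 + $11,582.15 = $16,214.75
Ending inventory: 64 @ $20.55 + 145 @ $22.25 = $4,541.45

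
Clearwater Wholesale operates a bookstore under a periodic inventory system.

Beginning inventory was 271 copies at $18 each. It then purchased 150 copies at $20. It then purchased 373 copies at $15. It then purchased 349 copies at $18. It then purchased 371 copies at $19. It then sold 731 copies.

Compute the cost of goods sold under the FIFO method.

COGS = $12,528

Sale 1 (731) [FIFO — oldest first]: 271 @ $18 + 150 @ $20 + 310 @ $15 = $12,528
Ending inventory: 63 @ $15 + 349 @ $18 + 371 @ $19 = $14,276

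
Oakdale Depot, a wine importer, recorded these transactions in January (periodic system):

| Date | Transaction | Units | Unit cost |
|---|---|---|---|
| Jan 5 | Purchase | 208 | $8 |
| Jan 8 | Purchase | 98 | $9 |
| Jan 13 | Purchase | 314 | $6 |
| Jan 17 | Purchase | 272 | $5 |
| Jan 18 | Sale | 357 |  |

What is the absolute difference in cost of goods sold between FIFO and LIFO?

$982

FIFO COGS: 208 @ $8 + 98 @ $9 + 51 @ $6 = $2,852
LIFO COGS: 272 @ $5 + 85 @ $6 = $1,870
Difference = |$2,852 − $1,870| = $982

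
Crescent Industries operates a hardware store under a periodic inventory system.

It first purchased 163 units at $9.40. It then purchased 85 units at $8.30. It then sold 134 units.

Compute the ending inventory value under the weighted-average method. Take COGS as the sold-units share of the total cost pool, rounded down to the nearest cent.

Sale 1, sell 134: 134/248 × $2,237.70 → $1,209.07
Ending inventory (cost pool remaining) = $1,028.63
Check: goods available $2,237.70 = COGS $1,209.07 + ending $1,028.63

Ending inventory = $1,028.63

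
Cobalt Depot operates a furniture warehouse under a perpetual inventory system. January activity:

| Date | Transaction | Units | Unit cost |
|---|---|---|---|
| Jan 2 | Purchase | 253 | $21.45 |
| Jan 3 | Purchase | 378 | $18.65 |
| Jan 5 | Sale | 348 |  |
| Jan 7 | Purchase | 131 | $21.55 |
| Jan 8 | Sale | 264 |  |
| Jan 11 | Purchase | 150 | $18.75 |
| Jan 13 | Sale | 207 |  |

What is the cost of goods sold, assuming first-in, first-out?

Jan 5, 348 sold [FIFO — oldest first]: 253 @ $21.45 + 95 @ $18.65 = $7,198.60
Jan 8, 264 sold [FIFO — oldest first]: 264 @ $18.65 = $4,923.60
Jan 13, 207 sold [FIFO — oldest first]: 19 @ $18.65 + 131 @ $21.55 + 57 @ $18.75 = $4,246.15
Total COGS = $7,198.60 + $4,923.60 + $4,246.15 = $16,368.35
Ending inventory: 93 @ $18.75 = $1,743.75
Check: goods available $18,112.10 = COGS $16,368.35 + ending $1,743.75

COGS = $16,368.35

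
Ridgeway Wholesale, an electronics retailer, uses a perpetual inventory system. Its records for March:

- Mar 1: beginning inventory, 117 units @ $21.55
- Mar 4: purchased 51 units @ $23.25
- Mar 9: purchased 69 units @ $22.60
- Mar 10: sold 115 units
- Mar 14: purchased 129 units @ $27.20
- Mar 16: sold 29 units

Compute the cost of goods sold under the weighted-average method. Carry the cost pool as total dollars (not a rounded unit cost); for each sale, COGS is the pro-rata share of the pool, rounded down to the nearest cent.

COGS = $3,274.09

After Mar 1: 117 on hand, pool $2,521.35 (≈ $21.5500 each)
After Mar 4: 168 on hand, pool $3,707.10 (≈ $22.0661 each)
After Mar 9: 237 on hand, pool $5,266.50 (≈ $22.2215 each)
Mar 10, sell 115: 115/237 × $5,266.50 → $2,555.47
After Mar 14: 251 on hand, pool $6,219.83 (≈ $24.7802 each)
Mar 16, sell 29: 29/251 × $6,219.83 → $718.62
Total COGS = $2,555.47 + $718.62 = $3,274.09
Ending inventory (cost pool remaining) = $5,501.21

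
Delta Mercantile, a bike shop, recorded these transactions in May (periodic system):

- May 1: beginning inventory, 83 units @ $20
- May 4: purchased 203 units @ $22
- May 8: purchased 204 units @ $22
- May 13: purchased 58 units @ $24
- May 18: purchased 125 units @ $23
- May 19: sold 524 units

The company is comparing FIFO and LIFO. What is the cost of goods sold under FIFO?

FIFO COGS: 83 @ $20 + 203 @ $22 + 204 @ $22 + 34 @ $24 = $11,430
LIFO COGS: 125 @ $23 + 58 @ $24 + 204 @ $22 + 137 @ $22 = $11,769

COGS = $11,430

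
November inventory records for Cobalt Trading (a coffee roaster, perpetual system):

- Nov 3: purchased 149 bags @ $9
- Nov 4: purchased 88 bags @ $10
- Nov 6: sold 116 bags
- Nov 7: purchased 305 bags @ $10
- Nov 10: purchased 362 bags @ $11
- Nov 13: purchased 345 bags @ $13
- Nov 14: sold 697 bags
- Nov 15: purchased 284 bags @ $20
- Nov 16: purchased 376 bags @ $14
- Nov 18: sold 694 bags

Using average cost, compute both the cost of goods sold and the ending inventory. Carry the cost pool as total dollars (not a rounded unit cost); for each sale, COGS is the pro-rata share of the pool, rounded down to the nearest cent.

After Nov 3: 149 on hand, pool $1,341.00 (≈ $9.0000 each)
After Nov 4: 237 on hand, pool $2,221.00 (≈ $9.3713 each)
Nov 6, sell 116: 116/237 × $2,221.00 → $1,087.07
After Nov 7: 426 on hand, pool $4,183.93 (≈ $9.8214 each)
After Nov 10: 788 on hand, pool $8,165.93 (≈ $10.3629 each)
After Nov 13: 1133 on hand, pool $12,650.93 (≈ $11.1659 each)
Nov 14, sell 697: 697/1133 × $12,650.93 → $7,782.61
After Nov 15: 720 on hand, pool $10,548.32 (≈ $14.6504 each)
After Nov 16: 1096 on hand, pool $15,812.32 (≈ $14.4273 each)
Nov 18, sell 694: 694/1096 × $15,812.32 → $10,012.54
Total COGS = $1,087.07 + $7,782.61 + $10,012.54 = $18,882.22
Ending inventory (cost pool remaining) = $5,799.78

COGS = $18,882.22; ending inventory = $5,799.78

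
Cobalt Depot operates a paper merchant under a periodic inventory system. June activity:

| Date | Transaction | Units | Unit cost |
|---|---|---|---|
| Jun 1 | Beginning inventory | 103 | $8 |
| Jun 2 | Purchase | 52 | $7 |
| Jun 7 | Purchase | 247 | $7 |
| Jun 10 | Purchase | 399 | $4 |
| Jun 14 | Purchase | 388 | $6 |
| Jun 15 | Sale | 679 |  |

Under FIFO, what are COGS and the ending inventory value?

COGS = $4,025; ending inventory = $2,816

Jun 15, 679 sold [FIFO — oldest first]: 103 @ $8 + 52 @ $7 + 247 @ $7 + 277 @ $4 = $4,025
Ending inventory: 122 @ $4 + 388 @ $6 = $2,816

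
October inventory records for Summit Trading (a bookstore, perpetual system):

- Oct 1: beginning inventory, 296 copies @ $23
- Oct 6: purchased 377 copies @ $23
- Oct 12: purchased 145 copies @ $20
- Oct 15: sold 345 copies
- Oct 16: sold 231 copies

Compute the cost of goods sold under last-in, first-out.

Oct 15, 345 sold [LIFO — newest first]: 145 @ $20 + 200 @ $23 = $7,500
Oct 16, 231 sold [LIFO — newest first]: 177 @ $23 + 54 @ $23 = $5,313
Total COGS = $7,500 + $5,313 = $12,813
Ending inventory: 242 @ $23 = $5,566

COGS = $12,813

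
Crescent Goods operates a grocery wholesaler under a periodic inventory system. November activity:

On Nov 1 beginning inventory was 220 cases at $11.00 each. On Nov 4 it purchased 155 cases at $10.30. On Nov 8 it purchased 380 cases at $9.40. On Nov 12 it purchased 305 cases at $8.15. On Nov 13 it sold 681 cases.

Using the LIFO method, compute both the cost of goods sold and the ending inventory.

COGS = $6,020.15; ending inventory = $4,054.10

Nov 13, 681 sold [LIFO — newest first]: 305 @ $8.15 + 376 @ $9.40 = $6,020.15
Ending inventory: 220 @ $11.00 + 155 @ $10.30 + 4 @ $9.40 = $4,054.10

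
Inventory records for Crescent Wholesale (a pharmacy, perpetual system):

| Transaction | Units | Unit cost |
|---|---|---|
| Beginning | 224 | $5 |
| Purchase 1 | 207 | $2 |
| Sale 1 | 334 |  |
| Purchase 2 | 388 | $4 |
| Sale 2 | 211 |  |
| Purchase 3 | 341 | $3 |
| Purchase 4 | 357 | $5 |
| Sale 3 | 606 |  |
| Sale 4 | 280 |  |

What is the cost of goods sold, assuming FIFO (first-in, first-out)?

Sale 1 (334) [FIFO — oldest first]: 224 @ $5 + 110 @ $2 = $1,340
Sale 2 (211) [FIFO — oldest first]: 97 @ $2 + 114 @ $4 = $650
Sale 3 (606) [FIFO — oldest first]: 274 @ $4 + 332 @ $3 = $2,092
Sale 4 (280) [FIFO — oldest first]: 9 @ $3 + 271 @ $5 = $1,382
Total COGS = $1,340 + $650 + $2,092 + $1,382 = $5,464
Ending inventory: 86 @ $5 = $430
Check: goods available $5,894 = COGS $5,464 + ending $430

COGS = $5,464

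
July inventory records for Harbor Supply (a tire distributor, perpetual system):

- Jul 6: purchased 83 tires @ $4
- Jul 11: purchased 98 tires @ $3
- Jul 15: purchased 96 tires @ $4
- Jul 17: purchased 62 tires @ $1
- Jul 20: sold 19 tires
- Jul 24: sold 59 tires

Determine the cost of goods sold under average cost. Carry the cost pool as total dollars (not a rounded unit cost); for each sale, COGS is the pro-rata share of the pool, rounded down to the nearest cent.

After Jul 6: 83 on hand, pool $332.00 (≈ $4.0000 each)
After Jul 11: 181 on hand, pool $626.00 (≈ $3.4586 each)
After Jul 15: 277 on hand, pool $1,010.00 (≈ $3.6462 each)
After Jul 17: 339 on hand, pool $1,072.00 (≈ $3.1622 each)
Jul 20, sell 19: 19/339 × $1,072.00 → $60.08
Jul 24, sell 59: 59/320 × $1,011.92 → $186.57
Total COGS = $60.08 + $186.57 = $246.65
Ending inventory (cost pool remaining) = $825.35

COGS = $246.65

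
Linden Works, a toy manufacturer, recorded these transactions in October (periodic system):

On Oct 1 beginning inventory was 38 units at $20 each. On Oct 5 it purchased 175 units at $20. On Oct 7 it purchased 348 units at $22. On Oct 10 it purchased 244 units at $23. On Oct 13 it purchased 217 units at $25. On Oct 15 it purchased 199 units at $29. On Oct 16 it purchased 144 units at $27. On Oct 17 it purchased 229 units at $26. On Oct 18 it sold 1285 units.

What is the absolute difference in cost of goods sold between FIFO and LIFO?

FIFO COGS: 38 @ $20 + 175 @ $20 + 348 @ $22 + 244 @ $23 + 217 @ $25 + 199 @ $29 + 64 @ $27 = $30,452
LIFO COGS: 229 @ $26 + 144 @ $27 + 199 @ $29 + 217 @ $25 + 244 @ $23 + 252 @ $22 = $32,194
Difference = |$30,452 − $32,194| = $1,742

$1,742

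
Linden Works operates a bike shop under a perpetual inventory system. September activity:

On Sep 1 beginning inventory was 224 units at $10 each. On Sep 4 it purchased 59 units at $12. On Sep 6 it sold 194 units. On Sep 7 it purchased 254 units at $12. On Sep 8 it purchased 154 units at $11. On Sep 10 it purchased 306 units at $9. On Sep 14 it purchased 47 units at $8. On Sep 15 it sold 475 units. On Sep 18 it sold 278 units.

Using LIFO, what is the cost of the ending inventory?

Sep 6, 194 sold [LIFO — newest first]: 59 @ $12 + 135 @ $10 = $2,058
Sep 15, 475 sold [LIFO — newest first]: 47 @ $8 + 306 @ $9 + 122 @ $11 = $4,472
Sep 18, 278 sold [LIFO — newest first]: 32 @ $11 + 246 @ $12 = $3,304
Total COGS = $2,058 + $4,472 + $3,304 = $9,834
Ending inventory: 89 @ $10 + 8 @ $12 = $986

Ending inventory = $986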